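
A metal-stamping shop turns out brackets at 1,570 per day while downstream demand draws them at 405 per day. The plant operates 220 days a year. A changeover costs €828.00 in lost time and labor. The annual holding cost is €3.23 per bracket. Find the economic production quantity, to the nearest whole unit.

Annual demand D = 405 × 220 = 89,100.
Production build-up factor (1 − d/p) = 1 − 405/1,570 = 0.7420.
Q* = √(2DS / (H(1 − d/p))) = √(2 × 89,100 × 828 / (3.23 × 0.7420)).
= √(147,549,600 / 2.3968) ≈ 7846.114.

Q* ≈ 7,846 brackets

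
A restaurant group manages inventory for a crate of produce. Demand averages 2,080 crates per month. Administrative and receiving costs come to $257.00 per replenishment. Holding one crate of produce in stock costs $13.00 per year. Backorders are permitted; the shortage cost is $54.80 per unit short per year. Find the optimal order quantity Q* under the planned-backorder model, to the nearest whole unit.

Q* ≈ 1,105 crates

Annual demand D = 2,080 × 12 = 24,960.
With planned backorders, Q* = √(2DS/H) · √((H+B)/B).
√(2DS/H) = √(2 × 24,960 × 257 / 13) = 993.418.
√((H+B)/B) = √((13+54.8)/54.8) = 1.1123.
Q* ≈ 1104.986.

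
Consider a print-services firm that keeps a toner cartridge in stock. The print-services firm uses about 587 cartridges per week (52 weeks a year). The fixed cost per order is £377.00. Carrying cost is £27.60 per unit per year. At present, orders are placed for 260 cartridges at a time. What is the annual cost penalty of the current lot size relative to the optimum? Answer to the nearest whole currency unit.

Extra cost ≈ £22,644 per year

Annual demand D = 587 × 52 = 30,524.
EOQ = √(2DS/H) = √(2 × 30,524 × 377 / 27.6) ≈ 913.17.
Cost at Q* = (D/Q*)S + (Q*/2)H = √(2DSH) ≈ £25,203.50.
Cost at Q = 260: (30,524/260)×377 + (260/2)×27.6 = £44,259.80 + £3,588.00 = £47,847.80.
Excess = £47,847.80 − £25,203.50 = £22,644.30.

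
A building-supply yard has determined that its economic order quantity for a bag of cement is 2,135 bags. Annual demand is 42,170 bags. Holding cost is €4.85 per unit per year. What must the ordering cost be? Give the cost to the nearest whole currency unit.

S ≈ €262

The basic EOQ model gives Q* = √(2DS/H); rearrange for the unknown.
From Q* = √(2DS/H): S = Q*²H / (2D) = 2,135² × 4.85 / (2 × 42,170) = 262.1223.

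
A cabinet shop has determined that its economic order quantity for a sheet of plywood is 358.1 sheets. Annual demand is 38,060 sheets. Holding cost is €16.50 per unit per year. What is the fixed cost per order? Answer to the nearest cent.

Invert the EOQ relation Q*² = 2DS/H.
From Q* = √(2DS/H): S = Q*²H / (2D) = 358.1² × 16.5 / (2 × 38,060) = 27.7967.

S ≈ €27.80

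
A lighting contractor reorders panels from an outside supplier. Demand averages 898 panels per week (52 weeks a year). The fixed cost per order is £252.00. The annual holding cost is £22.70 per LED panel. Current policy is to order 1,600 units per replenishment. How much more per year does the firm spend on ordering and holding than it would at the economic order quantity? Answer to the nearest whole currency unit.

Annual demand D = 898 × 52 = 46,696.
EOQ = √(2DS/H) = √(2 × 46,696 × 252 / 22.7) ≈ 1018.22.
Cost at Q* = (D/Q*)S + (Q*/2)H = √(2DSH) ≈ £23,113.62.
Cost at Q = 1,600: (46,696/1,600)×252 + (1,600/2)×22.7 = £7,354.62 + £18,160.00 = £25,514.62.
Excess = £25,514.62 − £23,113.62 = £2,401.00.

Extra cost ≈ £2,401 per year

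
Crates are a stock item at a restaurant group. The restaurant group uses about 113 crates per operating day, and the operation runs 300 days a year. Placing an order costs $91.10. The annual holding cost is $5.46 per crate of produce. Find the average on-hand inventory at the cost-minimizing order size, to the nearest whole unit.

Annual demand D = 113 × 300 = 33,900.
Q* = √(2DS/H) = √(2 × 33,900 × 91.1 / 5.46) ≈ 1063.60.
Average inventory = Q*/2 ≈ 1063.60 / 2 = 531.799.

Average inventory ≈ 532 crates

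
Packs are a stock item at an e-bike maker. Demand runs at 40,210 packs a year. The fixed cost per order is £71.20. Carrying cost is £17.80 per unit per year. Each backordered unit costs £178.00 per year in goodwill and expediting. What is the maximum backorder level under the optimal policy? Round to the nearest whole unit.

S* ≈ 54 packs

With planned backorders, Q* = √(2DS/H) · √((H+B)/B).
√(2DS/H) = √(2 × 40,210 × 71.2 / 17.8) = 567.168.
√((H+B)/B) = √((17.8+178)/178) = 1.0488.
Q* ≈ 594.851.
S* = Q* · H/(H+B) = 594.851 × 17.8/195.8 ≈ 54.077.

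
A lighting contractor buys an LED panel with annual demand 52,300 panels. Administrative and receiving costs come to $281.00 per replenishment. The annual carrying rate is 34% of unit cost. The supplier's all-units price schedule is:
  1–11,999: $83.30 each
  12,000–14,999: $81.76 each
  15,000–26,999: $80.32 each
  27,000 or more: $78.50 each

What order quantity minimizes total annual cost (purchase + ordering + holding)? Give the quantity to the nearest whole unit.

Q* ≈ 1,019 panels

Holding cost per unit per year at price C is H = 0.34·C.
Candidates are each tier's EOQ (if it falls in that tier) and each price-break quantity.
EOQ at $83.30 = 1018.7 (feasible in tier 1): TC = 52,300×$83.30 + (52,300/1018.7)×281 + (1018.7/2)×0.34×$83.30 = $4,385,442.33.
EOQ at $81.76 = 1028.3 < 12000, so use break Q=12000: TC = 52,300×$81.76 + (52,300/12000.0)×281 + (12000.0/2)×0.34×$81.76 = $4,444,063.09.
EOQ at $80.32 = 1037.5 < 15000, so use break Q=15000: TC = 52,300×$80.32 + (52,300/15000.0)×281 + (15000.0/2)×0.34×$80.32 = $4,406,531.75.
EOQ at $78.50 = 1049.4 < 27000, so use break Q=27000: TC = 52,300×$78.50 + (52,300/27000.0)×281 + (27000.0/2)×0.34×$78.50 = $4,466,409.31.
Lowest total cost is $4,385,442.33 at Q = 1018.7.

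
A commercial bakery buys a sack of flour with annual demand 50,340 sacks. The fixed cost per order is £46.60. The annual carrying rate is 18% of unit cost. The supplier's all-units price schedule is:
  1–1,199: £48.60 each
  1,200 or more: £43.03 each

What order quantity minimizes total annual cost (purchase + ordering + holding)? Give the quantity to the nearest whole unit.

Holding cost per unit per year at price C is H = 0.18·C.
Evaluate total cost at each tier's feasible EOQ or, if the EOQ is below the tier, at the tier's minimum quantity.
EOQ at £48.60 = 732.3 (feasible in tier 1): TC = 50,340×£48.60 + (50,340/732.3)×46.6 + (732.3/2)×0.18×£48.60 = £2,452,930.47.
EOQ at £43.03 = 778.3 < 1200, so use break Q=1200: TC = 50,340×£43.03 + (50,340/1200.0)×46.6 + (1200.0/2)×0.18×£43.03 = £2,172,732.31.
Lowest total cost is £2,172,732.31 at Q = 1200.0.

Q* ≈ 1,200 sacks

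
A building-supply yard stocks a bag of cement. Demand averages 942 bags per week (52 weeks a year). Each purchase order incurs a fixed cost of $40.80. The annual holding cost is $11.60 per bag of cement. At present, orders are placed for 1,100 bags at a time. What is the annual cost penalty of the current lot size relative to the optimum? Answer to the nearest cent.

Extra cost ≈ $1,387.58 per year

Annual demand D = 942 × 52 = 48,984.
EOQ = √(2DS/H) = √(2 × 48,984 × 40.8 / 11.6) ≈ 587.01.
Cost at Q* = (D/Q*)S + (Q*/2)H = √(2DSH) ≈ $6,809.28.
Cost at Q = 1,100: (48,984/1,100)×40.8 + (1,100/2)×11.6 = $1,816.86 + $6,380.00 = $8,196.86.
Excess = $8,196.86 − $6,809.28 = $1,387.58.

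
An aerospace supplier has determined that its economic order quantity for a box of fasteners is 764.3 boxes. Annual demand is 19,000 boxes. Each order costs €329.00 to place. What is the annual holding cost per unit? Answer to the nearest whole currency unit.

The basic EOQ model gives Q* = √(2DS/H); rearrange for the unknown.
From Q* = √(2DS/H): H = 2DS / Q*² = 2 × 19,000 × 329 / 764.3² = 21.4019.

H ≈ €21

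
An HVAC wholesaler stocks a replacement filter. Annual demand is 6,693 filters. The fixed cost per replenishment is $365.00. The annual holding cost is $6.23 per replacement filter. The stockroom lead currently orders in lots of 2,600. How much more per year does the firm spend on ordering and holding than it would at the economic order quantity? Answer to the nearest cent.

EOQ = √(2DS/H) = √(2 × 6,693 × 365 / 6.23) ≈ 885.58.
Cost at Q* = (D/Q*)S + (Q*/2)H = √(2DSH) ≈ $5,517.16.
Cost at Q = 2,600: (6,693/2,600)×365 + (2,600/2)×6.23 = $939.59 + $8,099.00 = $9,038.59.
Excess = $9,038.59 − $5,517.16 = $3,521.43.

Extra cost ≈ $3,521.43 per year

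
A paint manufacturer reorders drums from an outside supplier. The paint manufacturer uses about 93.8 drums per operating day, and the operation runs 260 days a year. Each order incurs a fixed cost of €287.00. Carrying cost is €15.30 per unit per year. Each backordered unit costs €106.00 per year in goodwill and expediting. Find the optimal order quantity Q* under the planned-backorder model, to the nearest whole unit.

Q* ≈ 1,023 drums

Annual demand D = 93.8 × 260 = 24,388.
With planned backorders, Q* = √(2DS/H) · √((H+B)/B).
√(2DS/H) = √(2 × 24,388 × 287 / 15.3) = 956.529.
√((H+B)/B) = √((15.3+106)/106) = 1.0697.
Q* ≈ 1023.236.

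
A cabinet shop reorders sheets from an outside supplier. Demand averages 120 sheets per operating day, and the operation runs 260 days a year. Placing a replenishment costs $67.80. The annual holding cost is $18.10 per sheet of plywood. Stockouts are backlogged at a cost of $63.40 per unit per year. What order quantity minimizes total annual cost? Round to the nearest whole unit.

Q* ≈ 548 sheets

Annual demand D = 120 × 260 = 31,200.
With planned backorders, Q* = √(2DS/H) · √((H+B)/B).
√(2DS/H) = √(2 × 31,200 × 67.8 / 18.1) = 483.468.
√((H+B)/B) = √((18.1+63.4)/63.4) = 1.1338.
Q* ≈ 548.153.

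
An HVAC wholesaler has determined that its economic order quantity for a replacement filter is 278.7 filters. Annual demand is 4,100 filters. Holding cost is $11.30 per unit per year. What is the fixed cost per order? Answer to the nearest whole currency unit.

S ≈ $107

The basic EOQ model gives Q* = √(2DS/H); rearrange for the unknown.
From Q* = √(2DS/H): S = Q*²H / (2D) = 278.7² × 11.3 / (2 × 4,100) = 107.0381.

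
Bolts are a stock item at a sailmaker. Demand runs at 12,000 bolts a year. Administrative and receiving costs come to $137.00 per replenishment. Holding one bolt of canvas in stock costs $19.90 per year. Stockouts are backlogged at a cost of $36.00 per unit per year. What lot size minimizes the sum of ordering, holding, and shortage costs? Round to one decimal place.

Q* ≈ 506.5 bolts

With planned backorders, Q* = √(2DS/H) · √((H+B)/B).
√(2DS/H) = √(2 × 12,000 × 137 / 19.9) = 406.480.
√((H+B)/B) = √((19.9+36)/36) = 1.2461.
Q* ≈ 506.517.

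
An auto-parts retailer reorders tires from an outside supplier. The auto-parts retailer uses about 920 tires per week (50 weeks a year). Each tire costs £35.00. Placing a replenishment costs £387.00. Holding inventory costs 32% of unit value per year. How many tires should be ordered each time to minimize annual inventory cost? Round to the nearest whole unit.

Q* ≈ 1,783 tires

Annual demand D = 920 × 50 = 46,000.
Holding cost H = 0.32 × £35.00 = £11.2000 per unit per year.
EOQ = √(2DS / H) = √(2 × 46,000 × 387 / 11.2).
= √(35,604,000 / 11.2) = √3,178,928.5714 ≈ 1782.955.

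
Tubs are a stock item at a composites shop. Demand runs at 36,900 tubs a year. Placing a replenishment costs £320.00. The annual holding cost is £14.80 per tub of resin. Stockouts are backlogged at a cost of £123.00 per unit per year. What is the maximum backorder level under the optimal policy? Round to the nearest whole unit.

With planned backorders, Q* = √(2DS/H) · √((H+B)/B).
√(2DS/H) = √(2 × 36,900 × 320 / 14.8) = 1263.201.
√((H+B)/B) = √((14.8+123)/123) = 1.0585.
Q* ≈ 1337.040.
S* = Q* · H/(H+B) = 1337.040 × 14.8/137.8 ≈ 143.601.

S* ≈ 144 tubs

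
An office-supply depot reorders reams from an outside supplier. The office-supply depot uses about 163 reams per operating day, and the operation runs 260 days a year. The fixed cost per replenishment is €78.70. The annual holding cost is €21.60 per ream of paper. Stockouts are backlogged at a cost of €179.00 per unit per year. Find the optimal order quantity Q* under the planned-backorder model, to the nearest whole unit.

Annual demand D = 163 × 260 = 42,380.
With planned backorders, Q* = √(2DS/H) · √((H+B)/B).
√(2DS/H) = √(2 × 42,380 × 78.7 / 21.6) = 555.720.
√((H+B)/B) = √((21.6+179)/179) = 1.0586.
Q* ≈ 588.295.

Q* ≈ 588 reams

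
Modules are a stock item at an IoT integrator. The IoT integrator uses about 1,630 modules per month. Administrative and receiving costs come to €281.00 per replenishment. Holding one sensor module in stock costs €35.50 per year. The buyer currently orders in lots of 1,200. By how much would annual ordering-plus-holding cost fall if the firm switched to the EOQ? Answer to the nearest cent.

Extra cost ≈ €6,125.77 per year

Annual demand D = 1,630 × 12 = 19,560.
EOQ = √(2DS/H) = √(2 × 19,560 × 281 / 35.5) ≈ 556.47.
Cost at Q* = (D/Q*)S + (Q*/2)H = √(2DSH) ≈ €19,754.53.
Cost at Q = 1,200: (19,560/1,200)×281 + (1,200/2)×35.5 = €4,580.30 + €21,300.00 = €25,880.30.
Excess = €25,880.30 − €19,754.53 = €6,125.77.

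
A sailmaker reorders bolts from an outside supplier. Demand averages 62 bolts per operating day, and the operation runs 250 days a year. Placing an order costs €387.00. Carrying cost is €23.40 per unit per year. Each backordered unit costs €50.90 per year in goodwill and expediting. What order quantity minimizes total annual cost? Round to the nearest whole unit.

Q* ≈ 865 bolts

Annual demand D = 62 × 250 = 15,500.
With planned backorders, Q* = √(2DS/H) · √((H+B)/B).
√(2DS/H) = √(2 × 15,500 × 387 / 23.4) = 716.025.
√((H+B)/B) = √((23.4+50.9)/50.9) = 1.2082.
Q* ≈ 865.095.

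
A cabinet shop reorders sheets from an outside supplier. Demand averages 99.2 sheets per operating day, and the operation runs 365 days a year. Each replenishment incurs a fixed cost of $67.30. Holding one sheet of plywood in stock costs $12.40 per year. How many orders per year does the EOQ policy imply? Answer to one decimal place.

Annual demand D = 99.2 × 365 = 36,208.
EOQ = √(2DS/H) = √(2 × 36,208 × 67.3 / 12.4) ≈ 626.92.
Orders per year = D / Q* = 36,208 / 626.92 ≈ 57.755.

N ≈ 57.8 orders per year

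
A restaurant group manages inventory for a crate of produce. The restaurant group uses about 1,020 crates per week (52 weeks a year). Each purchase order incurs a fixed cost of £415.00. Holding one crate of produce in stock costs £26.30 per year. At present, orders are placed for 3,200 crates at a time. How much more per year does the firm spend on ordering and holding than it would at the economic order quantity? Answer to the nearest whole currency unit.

Extra cost ≈ £14,932 per year

Annual demand D = 1,020 × 52 = 53,040.
EOQ = √(2DS/H) = √(2 × 53,040 × 415 / 26.3) ≈ 1293.79.
Cost at Q* = (D/Q*)S + (Q*/2)H = √(2DSH) ≈ £34,026.61.
Cost at Q = 3,200: (53,040/3,200)×415 + (3,200/2)×26.3 = £6,878.62 + £42,080.00 = £48,958.62.
Excess = £48,958.62 − £34,026.61 = £14,932.02.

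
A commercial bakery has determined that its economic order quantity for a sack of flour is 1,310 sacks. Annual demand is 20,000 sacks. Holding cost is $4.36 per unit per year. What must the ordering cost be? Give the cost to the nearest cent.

S ≈ $187.05

Squaring Q* = √(2DS/H) gives Q*² = 2DS/H.
From Q* = √(2DS/H): S = Q*²H / (2D) = 1,310² × 4.36 / (2 × 20,000) = 187.0549.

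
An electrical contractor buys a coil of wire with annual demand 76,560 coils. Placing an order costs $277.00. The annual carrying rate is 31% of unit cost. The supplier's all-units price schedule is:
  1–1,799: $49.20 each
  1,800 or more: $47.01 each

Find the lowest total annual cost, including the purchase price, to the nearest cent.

TC* ≈ $3,623,983.12

Holding cost per unit per year at price C is H = 0.31·C.
Evaluate total cost at each tier's feasible EOQ or, if the EOQ is below the tier, at the tier's minimum quantity.
EOQ at $49.20 = 1667.6 (feasible in tier 1): TC = 76,560×$49.20 + (76,560/1667.6)×277 + (1667.6/2)×0.31×$49.20 = $3,792,186.27.
EOQ at $47.01 = 1706.0 < 1800, so use break Q=1800: TC = 76,560×$47.01 + (76,560/1800.0)×277 + (1800.0/2)×0.31×$47.01 = $3,623,983.12.
Lowest total cost among the candidates is at Q = 1800.0.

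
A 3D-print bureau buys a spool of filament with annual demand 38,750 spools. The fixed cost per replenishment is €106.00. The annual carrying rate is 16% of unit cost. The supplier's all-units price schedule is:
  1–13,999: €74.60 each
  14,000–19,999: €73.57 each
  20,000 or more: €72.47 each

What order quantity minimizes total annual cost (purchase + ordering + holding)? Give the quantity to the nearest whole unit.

Q* ≈ 830 spools

Holding cost per unit per year at price C is H = 0.16·C.
Evaluate total cost at each tier's feasible EOQ or, if the EOQ is below the tier, at the tier's minimum quantity.
EOQ at €74.60 = 829.6 (feasible in tier 1): TC = 38,750×€74.60 + (38,750/829.6)×106 + (829.6/2)×0.16×€74.60 = €2,900,652.23.
EOQ at €73.57 = 835.4 < 14000, so use break Q=14000: TC = 38,750×€73.57 + (38,750/14000.0)×106 + (14000.0/2)×0.16×€73.57 = €2,933,529.29.
EOQ at €72.47 = 841.7 < 20000, so use break Q=20000: TC = 38,750×€72.47 + (38,750/20000.0)×106 + (20000.0/2)×0.16×€72.47 = €2,924,369.88.
Lowest total cost is €2,900,652.23 at Q = 829.6.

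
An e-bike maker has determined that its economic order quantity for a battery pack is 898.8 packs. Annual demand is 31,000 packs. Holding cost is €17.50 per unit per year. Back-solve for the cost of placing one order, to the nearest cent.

S ≈ €228.02

Invert the EOQ relation Q*² = 2DS/H.
From Q* = √(2DS/H): S = Q*²H / (2D) = 898.8² × 17.5 / (2 × 31,000) = 228.0198.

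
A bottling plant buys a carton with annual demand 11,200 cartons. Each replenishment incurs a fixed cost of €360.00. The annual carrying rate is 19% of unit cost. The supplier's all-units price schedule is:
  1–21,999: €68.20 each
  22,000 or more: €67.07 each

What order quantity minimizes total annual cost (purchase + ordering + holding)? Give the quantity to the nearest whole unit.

Q* ≈ 789 cartons

Holding cost per unit per year at price C is H = 0.19·C.
Candidates are each tier's EOQ (if it falls in that tier) and each price-break quantity.
EOQ at €68.20 = 788.9 (feasible in tier 1): TC = 11,200×€68.20 + (11,200/788.9)×360 + (788.9/2)×0.19×€68.20 = €774,062.20.
EOQ at €67.07 = 795.5 < 22000, so use break Q=22000: TC = 11,200×€67.07 + (11,200/22000.0)×360 + (22000.0/2)×0.19×€67.07 = €891,543.57.
Lowest total cost is €774,062.20 at Q = 788.9.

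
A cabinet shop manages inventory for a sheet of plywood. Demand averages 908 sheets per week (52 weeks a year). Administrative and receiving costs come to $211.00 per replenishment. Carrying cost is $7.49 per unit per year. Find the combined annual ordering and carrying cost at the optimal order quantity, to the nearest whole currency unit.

Annual demand D = 908 × 52 = 47,216.
Q* = √(2DS/H) = √(2 × 47,216 × 211 / 7.49) ≈ 1631.02.
At the optimum the two cost components are equal, so total cost = 2·(Q*/2)H = Q*·H.
Minimum total = √(2DSH) = √(2 × 47,216 × 211 × 7.49) ≈ 12216.357.

TC* ≈ $12,216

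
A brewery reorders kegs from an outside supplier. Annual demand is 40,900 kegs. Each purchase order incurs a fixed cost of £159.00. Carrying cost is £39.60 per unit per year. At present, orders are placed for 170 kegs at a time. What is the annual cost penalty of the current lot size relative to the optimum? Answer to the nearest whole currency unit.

Extra cost ≈ £18,925 per year

EOQ = √(2DS/H) = √(2 × 40,900 × 159 / 39.6) ≈ 573.10.
Cost at Q* = (D/Q*)S + (Q*/2)H = √(2DSH) ≈ £22,694.61.
Cost at Q = 170: (40,900/170)×159 + (170/2)×39.6 = £38,253.53 + £3,366.00 = £41,619.53.
Excess = £41,619.53 − £22,694.61 = £18,924.92.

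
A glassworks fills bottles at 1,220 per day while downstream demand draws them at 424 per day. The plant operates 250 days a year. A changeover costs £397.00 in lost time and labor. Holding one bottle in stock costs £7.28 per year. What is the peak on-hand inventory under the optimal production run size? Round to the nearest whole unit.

I_max ≈ 2,746 bottles

Annual demand D = 424 × 250 = 106,000.
Production build-up factor (1 − d/p) = 1 − 424/1,220 = 0.6525.
Q* = √(2DS / (H(1 − d/p))) = √(2 × 106,000 × 397 / (7.28 × 0.6525)).
= √(84,164,000 / 4.7499) ≈ 4209.407.
Maximum inventory = Q*(1 − d/p) = 4209.407 × 0.6525 ≈ 2746.465.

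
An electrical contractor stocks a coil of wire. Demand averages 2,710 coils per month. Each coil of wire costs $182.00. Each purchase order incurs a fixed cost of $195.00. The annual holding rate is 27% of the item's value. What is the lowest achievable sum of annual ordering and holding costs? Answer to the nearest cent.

TC* ≈ $24,964.63

Annual demand D = 2,710 × 12 = 32,520.
Holding cost H = 0.27 × $182.00 = $49.1400 per unit per year.
EOQ = √(2DS/H) = √(2 × 32,520 × 195 / 49.14) ≈ 508.03.
At Q*, ordering cost (D/Q*)S equals holding cost (Q*/2)H, each = √(DSH/2).
Minimum total = √(2DSH) = √(2 × 32,520 × 195 × 49.14) ≈ 24964.631.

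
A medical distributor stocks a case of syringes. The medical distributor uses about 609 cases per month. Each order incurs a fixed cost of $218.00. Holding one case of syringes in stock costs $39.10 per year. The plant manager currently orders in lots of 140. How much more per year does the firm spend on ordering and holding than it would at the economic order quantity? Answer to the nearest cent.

Annual demand D = 609 × 12 = 7,308.
EOQ = √(2DS/H) = √(2 × 7,308 × 218 / 39.1) ≈ 285.47.
Cost at Q* = (D/Q*)S + (Q*/2)H = √(2DSH) ≈ $11,161.71.
Cost at Q = 140: (7,308/140)×218 + (140/2)×39.1 = $11,379.60 + $2,737.00 = $14,116.60.
Excess = $14,116.60 − $11,161.71 = $2,954.89.

Extra cost ≈ $2,954.89 per year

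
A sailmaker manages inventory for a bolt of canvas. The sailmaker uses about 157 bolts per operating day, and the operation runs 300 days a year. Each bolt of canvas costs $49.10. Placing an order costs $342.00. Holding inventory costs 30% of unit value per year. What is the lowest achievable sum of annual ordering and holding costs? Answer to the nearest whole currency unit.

Annual demand D = 157 × 300 = 47,100.
Holding cost H = 0.30 × $49.10 = $14.7300 per unit per year.
Q* = √(2DS/H) = √(2 × 47,100 × 342 / 14.73) ≈ 1478.89.
At the optimum the two cost components are equal, so total cost = 2·(Q*/2)H = Q*·H.
Minimum total = √(2DSH) = √(2 × 47,100 × 342 × 14.73) ≈ 21784.113.

TC* ≈ $21,784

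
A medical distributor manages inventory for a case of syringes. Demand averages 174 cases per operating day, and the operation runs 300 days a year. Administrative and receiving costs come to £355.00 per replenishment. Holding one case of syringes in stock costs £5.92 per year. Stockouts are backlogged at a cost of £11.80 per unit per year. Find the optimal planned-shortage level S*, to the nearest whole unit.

S* ≈ 1,024 cases

Annual demand D = 174 × 300 = 52,200.
With planned backorders, Q* = √(2DS/H) · √((H+B)/B).
√(2DS/H) = √(2 × 52,200 × 355 / 5.92) = 2502.094.
√((H+B)/B) = √((5.92+11.8)/11.8) = 1.2254.
Q* ≈ 3066.157.
S* = Q* · H/(H+B) = 3066.157 × 5.92/17.72 ≈ 1024.360.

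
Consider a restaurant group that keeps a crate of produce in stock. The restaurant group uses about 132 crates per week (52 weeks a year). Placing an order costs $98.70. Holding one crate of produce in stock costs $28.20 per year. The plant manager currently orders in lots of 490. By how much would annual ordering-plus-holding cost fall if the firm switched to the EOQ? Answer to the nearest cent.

Annual demand D = 132 × 52 = 6,864.
EOQ = √(2DS/H) = √(2 × 6,864 × 98.7 / 28.2) ≈ 219.20.
Cost at Q* = (D/Q*)S + (Q*/2)H = √(2DSH) ≈ $6,181.40.
Cost at Q = 490: (6,864/490)×98.7 + (490/2)×28.2 = $1,382.61 + $6,909.00 = $8,291.61.
Excess = $8,291.61 − $6,181.40 = $2,110.21.

Extra cost ≈ $2,110.21 per year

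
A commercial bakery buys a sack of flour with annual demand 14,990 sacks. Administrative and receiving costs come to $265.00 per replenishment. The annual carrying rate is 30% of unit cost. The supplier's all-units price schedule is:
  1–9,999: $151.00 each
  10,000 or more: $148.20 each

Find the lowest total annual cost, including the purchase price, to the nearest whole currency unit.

TC* ≈ $2,282,461

Holding cost per unit per year at price C is H = 0.30·C.
For each price level, check whether its EOQ is feasible; otherwise the best quantity at that price is the breakpoint.
EOQ at $151.00 = 418.8 (feasible in tier 1): TC = 14,990×$151.00 + (14,990/418.8)×265 + (418.8/2)×0.30×$151.00 = $2,282,460.90.
EOQ at $148.20 = 422.7 < 10000, so use break Q=10000: TC = 14,990×$148.20 + (14,990/10000.0)×265 + (10000.0/2)×0.30×$148.20 = $2,444,215.23.
Lowest total cost among the candidates is at Q = 418.8.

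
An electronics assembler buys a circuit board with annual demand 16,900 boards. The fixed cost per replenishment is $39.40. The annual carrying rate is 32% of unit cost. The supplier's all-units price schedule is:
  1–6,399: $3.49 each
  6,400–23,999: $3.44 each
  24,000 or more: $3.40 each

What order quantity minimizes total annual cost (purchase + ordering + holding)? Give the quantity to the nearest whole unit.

Holding cost per unit per year at price C is H = 0.32·C.
Evaluate total cost at each tier's feasible EOQ or, if the EOQ is below the tier, at the tier's minimum quantity.
EOQ at $3.49 = 1092.0 (feasible in tier 1): TC = 16,900×$3.49 + (16,900/1092.0)×39.4 + (1092.0/2)×0.32×$3.49 = $60,200.53.
EOQ at $3.44 = 1099.9 < 6400, so use break Q=6400: TC = 16,900×$3.44 + (16,900/6400.0)×39.4 + (6400.0/2)×0.32×$3.44 = $61,762.60.
EOQ at $3.40 = 1106.3 < 24000, so use break Q=24000: TC = 16,900×$3.40 + (16,900/24000.0)×39.4 + (24000.0/2)×0.32×$3.40 = $70,543.74.
Lowest total cost is $60,200.53 at Q = 1092.0.

Q* ≈ 1,092 boards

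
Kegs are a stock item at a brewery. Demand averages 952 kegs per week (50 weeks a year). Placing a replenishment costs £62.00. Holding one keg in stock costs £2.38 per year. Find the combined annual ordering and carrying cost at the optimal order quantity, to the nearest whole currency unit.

Annual demand D = 952 × 50 = 47,600.
EOQ = √(2DS/H) = √(2 × 47,600 × 62 / 2.38) ≈ 1574.80.
At the optimum the two cost components are equal, so total cost = 2·(Q*/2)H = Q*·H.
Minimum total = √(2DSH) = √(2 × 47,600 × 62 × 2.38) ≈ 3748.028.

TC* ≈ £3,748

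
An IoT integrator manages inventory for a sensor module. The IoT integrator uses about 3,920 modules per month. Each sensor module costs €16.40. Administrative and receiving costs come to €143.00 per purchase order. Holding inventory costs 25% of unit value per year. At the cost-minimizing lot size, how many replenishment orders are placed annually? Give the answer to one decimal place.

Annual demand D = 3,920 × 12 = 47,040.
Holding cost H = 0.25 × €16.40 = €4.1000 per unit per year.
The optimal lot size = √(2DS/H) = √(2 × 47,040 × 143 / 4.1) ≈ 1811.44.
Orders per year = D / Q* = 47,040 / 1811.44 ≈ 25.968.

N ≈ 26.0 orders per year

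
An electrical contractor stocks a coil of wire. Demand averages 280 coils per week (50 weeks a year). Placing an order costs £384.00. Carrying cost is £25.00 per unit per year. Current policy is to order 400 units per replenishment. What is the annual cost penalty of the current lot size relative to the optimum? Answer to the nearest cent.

Annual demand D = 280 × 50 = 14,000.
EOQ = √(2DS/H) = √(2 × 14,000 × 384 / 25) ≈ 655.80.
Cost at Q* = (D/Q*)S + (Q*/2)H = √(2DSH) ≈ £16,395.12.
Cost at Q = 400: (14,000/400)×384 + (400/2)×25 = £13,440.00 + £5,000.00 = £18,440.00.
Excess = £18,440.00 − £16,395.12 = £2,044.88.

Extra cost ≈ £2,044.88 per year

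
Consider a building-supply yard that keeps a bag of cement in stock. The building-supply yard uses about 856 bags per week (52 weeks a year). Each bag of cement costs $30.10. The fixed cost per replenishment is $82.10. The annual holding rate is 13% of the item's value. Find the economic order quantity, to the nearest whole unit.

Annual demand D = 856 × 52 = 44,512.
Holding cost H = 0.13 × $30.10 = $3.9130 per unit per year.
EOQ = √(2DS / H) = √(2 × 44,512 × 82.1 / 3.913).
= √(7,308,870.4 / 3.913) = √1,867,843.1894 ≈ 1366.691.

Q* ≈ 1,367 bags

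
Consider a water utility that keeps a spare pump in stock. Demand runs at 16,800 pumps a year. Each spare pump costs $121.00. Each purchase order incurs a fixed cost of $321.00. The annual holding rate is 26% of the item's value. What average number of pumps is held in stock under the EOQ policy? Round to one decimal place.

Average inventory ≈ 292.8 pumps

Holding cost H = 0.26 × $121.00 = $31.4600 per unit per year.
The optimal lot size = √(2DS/H) = √(2 × 16,800 × 321 / 31.46) ≈ 585.52.
Average inventory = Q*/2 ≈ 585.52 / 2 = 292.761.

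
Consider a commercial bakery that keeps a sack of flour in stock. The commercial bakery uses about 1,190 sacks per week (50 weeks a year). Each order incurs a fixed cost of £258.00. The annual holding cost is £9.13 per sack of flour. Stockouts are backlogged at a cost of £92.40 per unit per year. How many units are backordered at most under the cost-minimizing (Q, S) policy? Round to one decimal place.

S* ≈ 172.9 sacks

Annual demand D = 1,190 × 50 = 59,500.
With planned backorders, Q* = √(2DS/H) · √((H+B)/B).
√(2DS/H) = √(2 × 59,500 × 258 / 9.13) = 1833.783.
√((H+B)/B) = √((9.13+92.4)/92.4) = 1.0482.
Q* ≈ 1922.247.
S* = Q* · H/(H+B) = 1922.247 × 9.13/101.53 ≈ 172.856.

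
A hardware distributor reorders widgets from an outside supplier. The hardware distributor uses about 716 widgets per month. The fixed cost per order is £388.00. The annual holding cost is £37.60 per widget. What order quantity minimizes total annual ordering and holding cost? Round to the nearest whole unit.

Annual demand D = 716 × 12 = 8,592.
EOQ = √(2DS / H) = √(2 × 8,592 × 388 / 37.6).
= √(6,667,392 / 37.6) = √177,324.2553 ≈ 421.099.

Q* ≈ 421 widgets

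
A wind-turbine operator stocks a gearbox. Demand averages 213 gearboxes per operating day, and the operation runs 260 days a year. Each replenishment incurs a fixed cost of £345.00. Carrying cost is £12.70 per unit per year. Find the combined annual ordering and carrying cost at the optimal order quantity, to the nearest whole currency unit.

TC* ≈ £22,029

Annual demand D = 213 × 260 = 55,380.
Q* = √(2DS/H) = √(2 × 55,380 × 345 / 12.7) ≈ 1734.60.
At Q*, ordering cost (D/Q*)S equals holding cost (Q*/2)H, each = √(DSH/2).
Minimum total = √(2DSH) = √(2 × 55,380 × 345 × 12.7) ≈ 22029.411.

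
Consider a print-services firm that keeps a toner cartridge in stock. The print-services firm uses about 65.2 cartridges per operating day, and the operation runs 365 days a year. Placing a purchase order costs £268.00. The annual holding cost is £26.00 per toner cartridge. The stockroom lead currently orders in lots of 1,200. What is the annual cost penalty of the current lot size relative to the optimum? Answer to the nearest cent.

Extra cost ≈ £2,703.66 per year

Annual demand D = 65.2 × 365 = 23,798.
EOQ = √(2DS/H) = √(2 × 23,798 × 268 / 26) ≈ 700.43.
Cost at Q* = (D/Q*)S + (Q*/2)H = √(2DSH) ≈ £18,211.23.
Cost at Q = 1,200: (23,798/1,200)×268 + (1,200/2)×26 = £5,314.89 + £15,600.00 = £20,914.89.
Excess = £20,914.89 − £18,211.23 = £2,703.66.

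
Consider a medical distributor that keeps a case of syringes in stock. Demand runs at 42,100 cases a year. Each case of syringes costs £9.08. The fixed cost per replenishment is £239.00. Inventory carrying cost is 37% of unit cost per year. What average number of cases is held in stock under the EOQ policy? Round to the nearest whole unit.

Holding cost H = 0.37 × £9.08 = £3.3596 per unit per year.
The optimal lot size = √(2DS/H) = √(2 × 42,100 × 239 / 3.3596) ≈ 2447.44.
Average inventory = Q*/2 ≈ 2447.44 / 2 = 1223.718.

Average inventory ≈ 1,224 cases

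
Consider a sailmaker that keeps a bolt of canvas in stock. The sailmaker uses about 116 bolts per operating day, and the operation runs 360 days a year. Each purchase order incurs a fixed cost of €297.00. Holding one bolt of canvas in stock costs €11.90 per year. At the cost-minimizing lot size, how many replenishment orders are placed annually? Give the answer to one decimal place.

N ≈ 28.9 orders per year

Annual demand D = 116 × 360 = 41,760.
Q* = √(2DS/H) = √(2 × 41,760 × 297 / 11.9) ≈ 1443.78.
Orders per year = D / Q* = 41,760 / 1443.78 ≈ 28.924.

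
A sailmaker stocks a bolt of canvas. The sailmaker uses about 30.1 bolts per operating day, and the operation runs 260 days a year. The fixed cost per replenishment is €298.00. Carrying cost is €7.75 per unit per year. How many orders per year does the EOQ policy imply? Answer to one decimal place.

N ≈ 10.1 orders per year

Annual demand D = 30.1 × 260 = 7,826.
The optimal lot size = √(2DS/H) = √(2 × 7,826 × 298 / 7.75) ≈ 775.79.
Orders per year = D / Q* = 7,826 / 775.79 ≈ 10.088.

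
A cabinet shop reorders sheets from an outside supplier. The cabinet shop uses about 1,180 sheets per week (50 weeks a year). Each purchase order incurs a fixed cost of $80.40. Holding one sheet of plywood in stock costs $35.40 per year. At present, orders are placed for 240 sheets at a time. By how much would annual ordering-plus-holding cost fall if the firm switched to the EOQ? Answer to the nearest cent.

Extra cost ≈ $5,686.87 per year

Annual demand D = 1,180 × 50 = 59,000.
EOQ = √(2DS/H) = √(2 × 59,000 × 80.4 / 35.4) ≈ 517.69.
Cost at Q* = (D/Q*)S + (Q*/2)H = √(2DSH) ≈ $18,326.13.
Cost at Q = 240: (59,000/240)×80.4 + (240/2)×35.4 = $19,765.00 + $4,248.00 = $24,013.00.
Excess = $24,013.00 − $18,326.13 = $5,686.87.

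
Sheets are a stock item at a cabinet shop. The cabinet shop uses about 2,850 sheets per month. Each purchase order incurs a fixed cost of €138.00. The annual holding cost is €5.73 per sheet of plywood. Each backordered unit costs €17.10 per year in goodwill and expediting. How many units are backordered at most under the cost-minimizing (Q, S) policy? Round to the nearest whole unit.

Annual demand D = 2,850 × 12 = 34,200.
With planned backorders, Q* = √(2DS/H) · √((H+B)/B).
√(2DS/H) = √(2 × 34,200 × 138 / 5.73) = 1283.483.
√((H+B)/B) = √((5.73+17.1)/17.1) = 1.1555.
Q* ≈ 1483.014.
S* = Q* · H/(H+B) = 1483.014 × 5.73/22.83 ≈ 372.215.

S* ≈ 372 sheets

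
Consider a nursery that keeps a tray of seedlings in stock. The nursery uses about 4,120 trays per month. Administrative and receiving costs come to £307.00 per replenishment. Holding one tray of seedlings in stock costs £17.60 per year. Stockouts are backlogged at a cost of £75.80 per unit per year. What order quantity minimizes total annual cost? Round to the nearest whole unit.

Q* ≈ 1,458 trays

Annual demand D = 4,120 × 12 = 49,440.
With planned backorders, Q* = √(2DS/H) · √((H+B)/B).
√(2DS/H) = √(2 × 49,440 × 307 / 17.6) = 1313.309.
√((H+B)/B) = √((17.6+75.8)/75.8) = 1.1100.
Q* ≈ 1457.827.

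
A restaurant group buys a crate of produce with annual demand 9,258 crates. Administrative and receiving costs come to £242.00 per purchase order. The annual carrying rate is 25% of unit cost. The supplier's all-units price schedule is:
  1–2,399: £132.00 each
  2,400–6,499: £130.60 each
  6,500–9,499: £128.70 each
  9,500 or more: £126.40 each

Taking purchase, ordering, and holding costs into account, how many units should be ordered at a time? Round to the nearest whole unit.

Q* ≈ 368 crates

Holding cost per unit per year at price C is H = 0.25·C.
For each price level, check whether its EOQ is feasible; otherwise the best quantity at that price is the breakpoint.
EOQ at £132.00 = 368.5 (feasible in tier 1): TC = 9,258×£132.00 + (9,258/368.5)×242 + (368.5/2)×0.25×£132.00 = £1,234,216.13.
EOQ at £130.60 = 370.5 < 2400, so use break Q=2400: TC = 9,258×£130.60 + (9,258/2400.0)×242 + (2400.0/2)×0.25×£130.60 = £1,249,208.31.
EOQ at £128.70 = 373.2 < 6500, so use break Q=6500: TC = 9,258×£128.70 + (9,258/6500.0)×242 + (6500.0/2)×0.25×£128.70 = £1,296,418.03.
EOQ at £126.40 = 376.6 < 9500, so use break Q=9500: TC = 9,258×£126.40 + (9,258/9500.0)×242 + (9500.0/2)×0.25×£126.40 = £1,320,547.04.
Lowest total cost is £1,234,216.13 at Q = 368.5.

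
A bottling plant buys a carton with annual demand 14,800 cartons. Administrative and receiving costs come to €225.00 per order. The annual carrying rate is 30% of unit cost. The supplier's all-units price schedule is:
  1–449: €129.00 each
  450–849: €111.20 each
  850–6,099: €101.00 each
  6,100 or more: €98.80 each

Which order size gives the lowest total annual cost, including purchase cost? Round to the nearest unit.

Q* ≈ 850 cartons

Holding cost per unit per year at price C is H = 0.30·C.
Candidates are each tier's EOQ (if it falls in that tier) and each price-break quantity.
EOQ at €129.00 = 414.8 (feasible in tier 1): TC = 14,800×€129.00 + (14,800/414.8)×225 + (414.8/2)×0.30×€129.00 = €1,925,254.35.
EOQ at €111.20 = 446.8 < 450, so use break Q=450: TC = 14,800×€111.20 + (14,800/450.0)×225 + (450.0/2)×0.30×€111.20 = €1,660,666.00.
EOQ at €101.00 = 468.8 < 850, so use break Q=850: TC = 14,800×€101.00 + (14,800/850.0)×225 + (850.0/2)×0.30×€101.00 = €1,511,595.15.
EOQ at €98.80 = 474.0 < 6100, so use break Q=6100: TC = 14,800×€98.80 + (14,800/6100.0)×225 + (6100.0/2)×0.30×€98.80 = €1,553,187.90.
Lowest total cost is €1,511,595.15 at Q = 850.0.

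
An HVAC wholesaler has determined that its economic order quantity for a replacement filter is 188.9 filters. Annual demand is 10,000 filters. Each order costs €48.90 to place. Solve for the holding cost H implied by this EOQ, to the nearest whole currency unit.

Squaring Q* = √(2DS/H) gives Q*² = 2DS/H.
From Q* = √(2DS/H): H = 2DS / Q*² = 2 × 10,000 × 48.9 / 188.9² = 27.4078.

H ≈ €27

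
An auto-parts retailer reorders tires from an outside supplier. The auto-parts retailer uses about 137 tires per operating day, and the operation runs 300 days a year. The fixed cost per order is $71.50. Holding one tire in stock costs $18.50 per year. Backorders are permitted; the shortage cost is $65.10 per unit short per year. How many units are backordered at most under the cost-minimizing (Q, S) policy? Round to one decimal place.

S* ≈ 141.3 tires

Annual demand D = 137 × 300 = 41,100.
With planned backorders, Q* = √(2DS/H) · √((H+B)/B).
√(2DS/H) = √(2 × 41,100 × 71.5 / 18.5) = 563.642.
√((H+B)/B) = √((18.5+65.1)/65.1) = 1.1332.
Q* ≈ 638.728.
S* = Q* · H/(H+B) = 638.728 × 18.5/83.6 ≈ 141.345.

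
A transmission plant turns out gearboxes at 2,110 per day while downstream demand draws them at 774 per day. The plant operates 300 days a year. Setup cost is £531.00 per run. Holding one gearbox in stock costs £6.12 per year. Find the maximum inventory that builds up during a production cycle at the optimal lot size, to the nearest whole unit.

Annual demand D = 774 × 300 = 232,200.
Production build-up factor (1 − d/p) = 1 − 774/2,110 = 0.6332.
Q* = √(2DS / (H(1 − d/p))) = √(2 × 232,200 × 531 / (6.12 × 0.6332)).
= √(246,596,400 / 3.875) ≈ 7977.295.
Maximum inventory = Q*(1 − d/p) = 7977.295 × 0.6332 ≈ 5051.027.

I_max ≈ 5,051 gearboxes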